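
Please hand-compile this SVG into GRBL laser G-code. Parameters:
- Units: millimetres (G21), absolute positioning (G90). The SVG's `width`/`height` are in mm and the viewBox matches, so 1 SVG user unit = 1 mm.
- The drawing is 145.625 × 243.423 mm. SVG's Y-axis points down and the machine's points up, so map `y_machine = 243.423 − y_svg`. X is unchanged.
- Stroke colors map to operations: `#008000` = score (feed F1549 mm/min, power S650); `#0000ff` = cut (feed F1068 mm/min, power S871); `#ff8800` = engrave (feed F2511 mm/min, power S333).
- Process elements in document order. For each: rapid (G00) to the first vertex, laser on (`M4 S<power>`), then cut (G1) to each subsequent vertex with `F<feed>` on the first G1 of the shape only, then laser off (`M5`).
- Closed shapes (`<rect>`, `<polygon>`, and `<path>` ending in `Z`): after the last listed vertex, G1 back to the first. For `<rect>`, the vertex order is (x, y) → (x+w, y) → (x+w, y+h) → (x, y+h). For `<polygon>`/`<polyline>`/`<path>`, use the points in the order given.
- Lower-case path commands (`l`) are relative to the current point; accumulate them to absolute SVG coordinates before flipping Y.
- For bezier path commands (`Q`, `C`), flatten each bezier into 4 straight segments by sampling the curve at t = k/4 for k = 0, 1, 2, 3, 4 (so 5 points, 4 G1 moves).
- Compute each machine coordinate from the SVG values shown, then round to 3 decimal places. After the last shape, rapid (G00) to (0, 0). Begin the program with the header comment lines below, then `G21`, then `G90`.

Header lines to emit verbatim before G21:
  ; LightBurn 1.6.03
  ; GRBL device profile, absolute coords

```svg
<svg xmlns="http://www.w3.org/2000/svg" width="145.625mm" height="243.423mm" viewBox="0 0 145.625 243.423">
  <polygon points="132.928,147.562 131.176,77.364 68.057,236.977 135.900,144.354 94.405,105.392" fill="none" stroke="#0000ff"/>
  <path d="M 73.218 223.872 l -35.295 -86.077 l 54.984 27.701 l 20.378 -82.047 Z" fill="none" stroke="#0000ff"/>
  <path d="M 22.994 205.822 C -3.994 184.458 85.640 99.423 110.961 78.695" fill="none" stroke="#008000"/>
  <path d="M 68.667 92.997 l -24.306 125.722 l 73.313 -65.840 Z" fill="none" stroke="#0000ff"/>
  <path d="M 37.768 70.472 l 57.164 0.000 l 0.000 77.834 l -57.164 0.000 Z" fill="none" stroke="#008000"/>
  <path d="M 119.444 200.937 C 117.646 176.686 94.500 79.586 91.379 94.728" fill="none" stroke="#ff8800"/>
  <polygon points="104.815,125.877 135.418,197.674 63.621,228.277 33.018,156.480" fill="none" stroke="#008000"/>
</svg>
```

1 u = 1 mm; y_m = 243.423 − y.

[1] `<polygon>` closed polygon, #0000ff→cut S871 F1068: (132.928,95.861) → (131.176,166.059) → (68.057,6.446) → (135.900,99.069) → (94.405,138.031) → (132.928,95.861) (closed)

[2] `<path>` closed polygon, #0000ff→cut S871 F1068: (73.218,19.551) → (37.923,105.628) → (92.907,77.927) → (113.285,159.974) → (73.218,19.551) (closed)

[3] `<path>` cubic bezier, #008000→score S650 F1549: (22.994,37.601) → (21.793,63.563) → (47.362,101.403) → (82.739,139.124) → (110.961,164.728)

[4] `<path>` closed polygon, #0000ff→cut S871 F1068: (68.667,150.426) → (44.361,24.704) → (117.674,90.544) → (68.667,150.426) (closed)

[5] `<path>` rectangle, #008000→score S650 F1549: (37.768,172.951) → (94.932,172.951) → (94.932,95.117) → (37.768,95.117) → (37.768,172.951) (closed)

[6] `<path>` cubic bezier, #ff8800→engrave S333 F2511: (119.444,42.486) → (114.739,71.441) → (105.908,110.363) → (96.828,141.898) → (91.379,148.695)

[7] `<polygon>` regular polygon, #008000→score S650 F1549: (104.815,117.546) → (135.418,45.749) → (63.621,15.146) → (33.018,86.943) → (104.815,117.546) (closed)

; LightBurn 1.6.03
; GRBL device profile, absolute coords
G21
G90
G00 X132.928 Y95.861
M4 S871
G1 X131.176 Y166.059 F1068
G1 X68.057 Y6.446
G1 X135.900 Y99.069
G1 X94.405 Y138.031
G1 X132.928 Y95.861
M5
G00 X73.218 Y19.551
M4 S871
G1 X37.923 Y105.628 F1068
G1 X92.907 Y77.927
G1 X113.285 Y159.974
G1 X73.218 Y19.551
M5
G00 X22.994 Y37.601
M4 S650
G1 X21.793 Y63.563 F1549
G1 X47.362 Y101.403
G1 X82.739 Y139.124
G1 X110.961 Y164.728
M5
G00 X68.667 Y150.426
M4 S871
G1 X44.361 Y24.704 F1068
G1 X117.674 Y90.544
G1 X68.667 Y150.426
M5
G00 X37.768 Y172.951
M4 S650
G1 X94.932 Y172.951 F1549
G1 X94.932 Y95.117
G1 X37.768 Y95.117
G1 X37.768 Y172.951
M5
G00 X119.444 Y42.486
M4 S333
G1 X114.739 Y71.441 F2511
G1 X105.908 Y110.363
G1 X96.828 Y141.898
G1 X91.379 Y148.695
M5
G00 X104.815 Y117.546
M4 S650
G1 X135.418 Y45.749 F1549
G1 X63.621 Y15.146
G1 X33.018 Y86.943
G1 X104.815 Y117.546
M5
G00 X0.000 Y0.000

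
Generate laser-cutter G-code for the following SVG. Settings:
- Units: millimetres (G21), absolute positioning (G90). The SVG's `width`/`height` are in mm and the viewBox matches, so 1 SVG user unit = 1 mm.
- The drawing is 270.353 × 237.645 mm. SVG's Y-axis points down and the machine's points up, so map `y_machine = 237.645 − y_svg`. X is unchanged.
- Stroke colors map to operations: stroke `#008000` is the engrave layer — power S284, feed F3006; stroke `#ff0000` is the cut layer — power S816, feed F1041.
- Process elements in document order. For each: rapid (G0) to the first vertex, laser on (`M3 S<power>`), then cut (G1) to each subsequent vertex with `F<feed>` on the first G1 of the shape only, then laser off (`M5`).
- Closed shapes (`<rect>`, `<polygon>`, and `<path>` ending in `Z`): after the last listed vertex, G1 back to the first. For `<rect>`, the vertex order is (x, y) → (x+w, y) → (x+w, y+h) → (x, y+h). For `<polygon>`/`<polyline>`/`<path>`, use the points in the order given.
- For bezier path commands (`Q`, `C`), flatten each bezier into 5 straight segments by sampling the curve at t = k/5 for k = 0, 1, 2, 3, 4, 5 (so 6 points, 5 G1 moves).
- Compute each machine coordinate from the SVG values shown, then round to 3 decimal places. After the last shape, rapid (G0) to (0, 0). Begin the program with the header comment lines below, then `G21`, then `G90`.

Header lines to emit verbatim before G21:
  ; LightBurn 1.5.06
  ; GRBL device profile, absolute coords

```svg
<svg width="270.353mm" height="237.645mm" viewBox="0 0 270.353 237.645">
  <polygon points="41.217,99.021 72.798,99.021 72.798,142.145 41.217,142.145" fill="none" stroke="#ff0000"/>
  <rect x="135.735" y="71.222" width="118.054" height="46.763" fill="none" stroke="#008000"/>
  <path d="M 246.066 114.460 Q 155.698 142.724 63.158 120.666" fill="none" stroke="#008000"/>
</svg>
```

; LightBurn 1.5.06
; GRBL device profile, absolute coords
G21
G90
G0 X41.217 Y138.624
M3 S816
G1 X72.798 Y138.624 F1041
G1 X72.798 Y95.500
G1 X41.217 Y95.500
G1 X41.217 Y138.624
M5
G0 X135.735 Y166.423
M3 S284
G1 X253.789 Y166.423 F3006
G1 X253.789 Y119.660
G1 X135.735 Y119.660
G1 X135.735 Y166.423
M5
G0 X246.066 Y123.185
M3 S284
G1 X209.832 Y113.892 F3006
G1 X173.424 Y108.625
G1 X136.842 Y107.384
G1 X100.087 Y110.169
G1 X63.158 Y116.979
M5
G0 X0.000 Y0.000

1 u = 1 mm; y_m = 237.645 − y.

[1] `<polygon>` rectangle, #ff0000→cut S816 F1041: (41.217,138.624) → (72.798,138.624) → (72.798,95.500) → (41.217,95.500) → (41.217,138.624) (closed)

[2] `<rect>` rectangle, #008000→engrave S284 F3006: (135.735,166.423) → (253.789,166.423) → (253.789,119.660) → (135.735,119.660) → (135.735,166.423) (closed)

[3] `<path>` quadratic bezier, #008000→engrave S284 F3006: (246.066,123.185) → (209.832,113.892) → (173.424,108.625) → (136.842,107.384) → (100.087,110.169) → (63.158,116.979)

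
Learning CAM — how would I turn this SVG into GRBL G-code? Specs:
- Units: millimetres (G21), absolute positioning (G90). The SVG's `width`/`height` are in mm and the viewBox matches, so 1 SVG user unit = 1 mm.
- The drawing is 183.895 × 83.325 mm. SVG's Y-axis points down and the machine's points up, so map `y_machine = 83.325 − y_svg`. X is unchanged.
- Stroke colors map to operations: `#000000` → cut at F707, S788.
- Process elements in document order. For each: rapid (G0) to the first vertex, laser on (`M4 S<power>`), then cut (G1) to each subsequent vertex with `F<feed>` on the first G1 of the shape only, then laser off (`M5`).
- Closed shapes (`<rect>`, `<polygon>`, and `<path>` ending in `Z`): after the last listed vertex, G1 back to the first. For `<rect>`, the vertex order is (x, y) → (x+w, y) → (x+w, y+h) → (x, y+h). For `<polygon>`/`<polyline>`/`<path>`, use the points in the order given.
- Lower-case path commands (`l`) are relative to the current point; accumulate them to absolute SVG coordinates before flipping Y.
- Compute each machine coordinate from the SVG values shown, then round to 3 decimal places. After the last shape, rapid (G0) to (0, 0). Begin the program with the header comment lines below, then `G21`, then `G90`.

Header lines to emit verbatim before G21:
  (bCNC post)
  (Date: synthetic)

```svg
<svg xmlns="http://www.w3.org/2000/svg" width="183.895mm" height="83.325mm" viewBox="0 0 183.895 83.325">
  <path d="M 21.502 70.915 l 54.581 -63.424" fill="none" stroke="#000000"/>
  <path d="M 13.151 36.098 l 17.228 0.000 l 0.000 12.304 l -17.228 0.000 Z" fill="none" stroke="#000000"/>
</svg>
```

viewBox `0 0 183.895 83.325` with mm width/height → 1 unit = 1 mm. Flip: y_m = 83.325 − y_svg.

**Shape 1** — `<path>` line segment, stroke `#000000` → cut (S788, F707). Machine vertices: (21.502,12.410) → (76.083,75.834). Open path.

**Shape 2** — `<path>` rectangle, stroke `#000000` → cut (S788, F707). Machine vertices: (13.151,47.227) → (30.379,47.227) → (30.379,34.923) → (13.151,34.923) → (13.151,47.227). Closed: final G1 returns to the first vertex.

(bCNC post)
(Date: synthetic)
G21
G90
G0 X21.502 Y12.410
M4 S788
G1 X76.083 Y75.834 F707
M5
G0 X13.151 Y47.227
M4 S788
G1 X30.379 Y47.227 F707
G1 X30.379 Y34.923
G1 X13.151 Y34.923
G1 X13.151 Y47.227
M5
G0 X0.000 Y0.000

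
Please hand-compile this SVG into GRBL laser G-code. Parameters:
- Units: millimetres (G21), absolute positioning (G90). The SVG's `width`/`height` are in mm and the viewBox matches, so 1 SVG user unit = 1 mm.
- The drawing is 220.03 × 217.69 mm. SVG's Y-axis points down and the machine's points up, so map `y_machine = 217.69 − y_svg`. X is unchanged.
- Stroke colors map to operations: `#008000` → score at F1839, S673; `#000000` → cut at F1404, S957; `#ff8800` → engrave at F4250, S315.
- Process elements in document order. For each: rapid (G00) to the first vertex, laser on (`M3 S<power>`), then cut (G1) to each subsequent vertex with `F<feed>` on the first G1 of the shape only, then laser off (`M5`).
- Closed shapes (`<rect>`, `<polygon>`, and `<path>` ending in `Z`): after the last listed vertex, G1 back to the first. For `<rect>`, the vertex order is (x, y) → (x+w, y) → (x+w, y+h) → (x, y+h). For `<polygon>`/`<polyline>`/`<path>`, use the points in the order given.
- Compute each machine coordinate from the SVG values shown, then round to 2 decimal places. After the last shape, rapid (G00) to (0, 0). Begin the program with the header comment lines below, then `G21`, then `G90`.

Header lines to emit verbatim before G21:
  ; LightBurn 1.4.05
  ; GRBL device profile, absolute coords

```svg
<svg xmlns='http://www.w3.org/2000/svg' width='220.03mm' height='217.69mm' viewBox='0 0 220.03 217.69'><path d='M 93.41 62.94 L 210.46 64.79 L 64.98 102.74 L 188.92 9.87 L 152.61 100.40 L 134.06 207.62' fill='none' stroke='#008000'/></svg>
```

; LightBurn 1.4.05
; GRBL device profile, absolute coords
G21
G90
G00 X93.41 Y154.75
M3 S673
G1 X210.46 Y152.90 F1839
G1 X64.98 Y114.95
G1 X188.92 Y207.82
G1 X152.61 Y117.29
G1 X134.06 Y10.07
M5
G00 X0.00 Y0.00

viewBox `0 0 220.03 217.69` with mm width/height → 1 unit = 1 mm. Flip: y_m = 217.69 − y_svg.

**Shape 1** — `<path>` open polyline, stroke `#008000` → score (S673, F1839). Machine vertices: (93.41,154.75) → (210.46,152.90) → (64.98,114.95) → (188.92,207.82) → (152.61,117.29) → (134.06,10.07). Open path.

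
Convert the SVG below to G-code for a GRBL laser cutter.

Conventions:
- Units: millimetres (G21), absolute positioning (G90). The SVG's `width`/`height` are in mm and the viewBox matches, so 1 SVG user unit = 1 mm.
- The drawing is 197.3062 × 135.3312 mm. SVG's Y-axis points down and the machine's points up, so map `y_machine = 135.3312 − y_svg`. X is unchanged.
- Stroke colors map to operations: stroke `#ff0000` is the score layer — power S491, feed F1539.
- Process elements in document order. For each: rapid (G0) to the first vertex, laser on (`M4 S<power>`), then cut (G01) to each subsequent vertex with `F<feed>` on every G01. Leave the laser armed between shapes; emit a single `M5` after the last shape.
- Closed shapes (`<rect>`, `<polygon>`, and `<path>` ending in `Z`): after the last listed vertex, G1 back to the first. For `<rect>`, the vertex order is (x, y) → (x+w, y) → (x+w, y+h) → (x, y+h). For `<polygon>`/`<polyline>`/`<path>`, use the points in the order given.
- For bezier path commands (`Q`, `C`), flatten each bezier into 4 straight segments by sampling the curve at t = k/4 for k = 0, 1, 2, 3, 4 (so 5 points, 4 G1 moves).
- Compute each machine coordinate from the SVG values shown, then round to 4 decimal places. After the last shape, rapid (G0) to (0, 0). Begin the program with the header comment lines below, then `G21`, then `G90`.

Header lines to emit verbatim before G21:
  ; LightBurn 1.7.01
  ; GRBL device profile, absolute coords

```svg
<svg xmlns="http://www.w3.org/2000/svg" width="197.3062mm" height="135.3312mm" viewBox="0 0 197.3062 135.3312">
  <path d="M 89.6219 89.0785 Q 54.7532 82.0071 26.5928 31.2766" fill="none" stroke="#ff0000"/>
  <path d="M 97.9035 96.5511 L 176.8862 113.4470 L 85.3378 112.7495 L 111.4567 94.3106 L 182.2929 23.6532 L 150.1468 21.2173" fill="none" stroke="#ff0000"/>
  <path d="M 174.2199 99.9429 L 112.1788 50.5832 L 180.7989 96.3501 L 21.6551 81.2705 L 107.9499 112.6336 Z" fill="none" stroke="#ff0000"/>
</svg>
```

; LightBurn 1.7.01
; GRBL device profile, absolute coords
G21
G90
G0 X89.6219 Y46.2527
M4 S491
G01 X72.6068 Y52.5171 F1539
G01 X56.4303 Y64.2389 F1539
G01 X41.0923 Y81.4180 F1539
G01 X26.5928 Y104.0546 F1539
G0 X97.9035 Y38.7801
M4 S491
G01 X176.8862 Y21.8842 F1539
G01 X85.3378 Y22.5817 F1539
G01 X111.4567 Y41.0206 F1539
G01 X182.2929 Y111.6780 F1539
G01 X150.1468 Y114.1139 F1539
G0 X174.2199 Y35.3883
M4 S491
G01 X112.1788 Y84.7480 F1539
G01 X180.7989 Y38.9811 F1539
G01 X21.6551 Y54.0607 F1539
G01 X107.9499 Y22.6976 F1539
G01 X174.2199 Y35.3883 F1539
M5
G0 X0.0000 Y0.0000

Since the viewBox matches the mm dimensions, user units are millimetres directly. The only transform is the Y-flip y_m = 135.3312 − y_svg.

Shape 1 is a quadratic bezier drawn with `<path>`. Its stroke #ff0000 means score at S491, F1539. After flipping Y the toolpath is (89.6219,46.2527) → (72.6068,52.5171) → (56.4303,64.2389) → (41.0923,81.4180) → (26.5928,104.0546).

Shape 2 is a open polyline drawn with `<path>`. Its stroke #ff0000 means score at S491, F1539. After flipping Y the toolpath is (97.9035,38.7801) → (176.8862,21.8842) → (85.3378,22.5817) → (111.4567,41.0206) → (182.2929,111.6780) → (150.1468,114.1139).

Shape 3 is a closed polygon drawn with `<path>`. Its stroke #ff0000 means score at S491, F1539. After flipping Y the toolpath is (174.2199,35.3883) → (112.1788,84.7480) → (180.7989,38.9811) → (21.6551,54.0607) → (107.9499,22.6976) → (174.2199,35.3883), returning to the start.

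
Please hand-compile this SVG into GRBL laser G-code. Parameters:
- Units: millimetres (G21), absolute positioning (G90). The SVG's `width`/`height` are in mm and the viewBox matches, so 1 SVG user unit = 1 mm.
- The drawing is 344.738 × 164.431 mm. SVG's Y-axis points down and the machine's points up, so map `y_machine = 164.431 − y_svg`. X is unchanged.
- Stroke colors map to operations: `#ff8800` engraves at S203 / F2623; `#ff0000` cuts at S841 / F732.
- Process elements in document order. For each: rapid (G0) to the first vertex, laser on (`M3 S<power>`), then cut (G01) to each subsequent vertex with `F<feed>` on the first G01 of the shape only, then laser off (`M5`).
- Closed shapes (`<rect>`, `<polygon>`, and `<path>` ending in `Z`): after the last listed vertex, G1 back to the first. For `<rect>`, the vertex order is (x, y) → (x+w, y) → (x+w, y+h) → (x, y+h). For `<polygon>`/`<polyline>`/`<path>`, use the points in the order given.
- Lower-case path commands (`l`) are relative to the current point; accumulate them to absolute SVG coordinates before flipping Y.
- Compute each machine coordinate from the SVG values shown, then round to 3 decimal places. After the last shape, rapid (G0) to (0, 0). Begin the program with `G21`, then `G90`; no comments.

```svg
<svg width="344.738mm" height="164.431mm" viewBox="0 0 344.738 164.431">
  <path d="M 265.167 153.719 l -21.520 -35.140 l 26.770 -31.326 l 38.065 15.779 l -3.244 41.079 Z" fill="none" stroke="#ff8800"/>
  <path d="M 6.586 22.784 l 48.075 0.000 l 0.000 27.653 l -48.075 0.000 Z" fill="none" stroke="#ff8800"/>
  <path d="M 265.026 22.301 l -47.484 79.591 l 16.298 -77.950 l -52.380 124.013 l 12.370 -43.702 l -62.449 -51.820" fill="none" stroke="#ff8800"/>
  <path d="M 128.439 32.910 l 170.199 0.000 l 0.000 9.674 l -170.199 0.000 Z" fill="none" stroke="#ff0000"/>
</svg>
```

G21
G90
G0 X265.167 Y10.712
M3 S203
G01 X243.647 Y45.852 F2623
G01 X270.417 Y77.178
G01 X308.482 Y61.399
G01 X305.238 Y20.320
G01 X265.167 Y10.712
M5
G0 X6.586 Y141.647
M3 S203
G01 X54.661 Y141.647 F2623
G01 X54.661 Y113.994
G01 X6.586 Y113.994
G01 X6.586 Y141.647
M5
G0 X265.026 Y142.130
M3 S203
G01 X217.542 Y62.539 F2623
G01 X233.840 Y140.489
G01 X181.460 Y16.476
G01 X193.830 Y60.178
G01 X131.381 Y111.998
M5
G0 X128.439 Y131.521
M3 S841
G01 X298.638 Y131.521 F732
G01 X298.638 Y121.847
G01 X128.439 Y121.847
G01 X128.439 Y131.521
M5
G0 X0.000 Y0.000

viewBox `0 0 344.738 164.431` with mm width/height → 1 unit = 1 mm. Flip: y_m = 164.431 − y_svg.

**Shape 1** — `<path>` regular polygon, stroke `#ff8800` → engrave (S203, F2623). Machine vertices: (265.167,10.712) → (243.647,45.852) → (270.417,77.178) → (308.482,61.399) → (305.238,20.320) → (265.167,10.712). Closed: final G1 returns to the first vertex.

**Shape 2** — `<path>` rectangle, stroke `#ff8800` → engrave (S203, F2623). Machine vertices: (6.586,141.647) → (54.661,141.647) → (54.661,113.994) → (6.586,113.994) → (6.586,141.647). Closed: final G1 returns to the first vertex.

**Shape 3** — `<path>` open polyline, stroke `#ff8800` → engrave (S203, F2623). Machine vertices: (265.026,142.130) → (217.542,62.539) → (233.840,140.489) → (181.460,16.476) → (193.830,60.178) → (131.381,111.998). Open path.

**Shape 4** — `<path>` rectangle, stroke `#ff0000` → cut (S841, F732). Machine vertices: (128.439,131.521) → (298.638,131.521) → (298.638,121.847) → (128.439,121.847) → (128.439,131.521). Closed: final G1 returns to the first vertex.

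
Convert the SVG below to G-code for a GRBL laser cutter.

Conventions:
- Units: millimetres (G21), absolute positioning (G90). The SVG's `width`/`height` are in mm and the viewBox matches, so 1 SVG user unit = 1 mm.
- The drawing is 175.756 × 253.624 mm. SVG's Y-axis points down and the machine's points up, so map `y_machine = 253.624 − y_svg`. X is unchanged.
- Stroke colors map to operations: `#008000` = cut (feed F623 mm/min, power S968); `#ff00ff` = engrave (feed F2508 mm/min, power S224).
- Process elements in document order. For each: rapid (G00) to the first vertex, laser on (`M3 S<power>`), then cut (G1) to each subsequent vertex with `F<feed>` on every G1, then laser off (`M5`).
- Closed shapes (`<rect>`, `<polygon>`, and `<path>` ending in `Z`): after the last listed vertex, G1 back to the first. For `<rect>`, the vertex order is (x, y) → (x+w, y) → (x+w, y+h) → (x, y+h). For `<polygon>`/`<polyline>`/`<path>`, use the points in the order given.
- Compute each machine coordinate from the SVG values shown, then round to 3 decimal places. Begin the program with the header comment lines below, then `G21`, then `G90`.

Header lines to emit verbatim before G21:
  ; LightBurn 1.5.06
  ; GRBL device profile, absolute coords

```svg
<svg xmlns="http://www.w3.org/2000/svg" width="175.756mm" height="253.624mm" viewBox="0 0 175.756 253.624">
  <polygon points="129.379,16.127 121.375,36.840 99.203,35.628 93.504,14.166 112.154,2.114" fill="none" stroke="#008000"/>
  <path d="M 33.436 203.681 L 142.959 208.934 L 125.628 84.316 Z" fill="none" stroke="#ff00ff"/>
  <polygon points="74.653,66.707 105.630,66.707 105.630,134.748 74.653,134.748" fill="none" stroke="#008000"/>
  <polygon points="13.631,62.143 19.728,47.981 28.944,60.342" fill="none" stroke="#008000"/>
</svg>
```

viewBox `0 0 175.756 253.624` with mm width/height → 1 unit = 1 mm. Flip: y_m = 253.624 − y_svg.

**Shape 1** — `<polygon>` regular polygon, stroke `#008000` → cut (S968, F623). Machine vertices: (129.379,237.497) → (121.375,216.784) → (99.203,217.996) → (93.504,239.458) → (112.154,251.510) → (129.379,237.497). Closed: final G1 returns to the first vertex.

**Shape 2** — `<path>` closed polygon, stroke `#ff00ff` → engrave (S224, F2508). Machine vertices: (33.436,49.943) → (142.959,44.690) → (125.628,169.308) → (33.436,49.943). Closed: final G1 returns to the first vertex.

**Shape 3** — `<polygon>` rectangle, stroke `#008000` → cut (S968, F623). Machine vertices: (74.653,186.917) → (105.630,186.917) → (105.630,118.876) → (74.653,118.876) → (74.653,186.917). Closed: final G1 returns to the first vertex.

**Shape 4** — `<polygon>` regular polygon, stroke `#008000` → cut (S968, F623). Machine vertices: (13.631,191.481) → (19.728,205.643) → (28.944,193.282) → (13.631,191.481). Closed: final G1 returns to the first vertex.

; LightBurn 1.5.06
; GRBL device profile, absolute coords
G21
G90
G00 X129.379 Y237.497
M3 S968
G1 X121.375 Y216.784 F623
G1 X99.203 Y217.996 F623
G1 X93.504 Y239.458 F623
G1 X112.154 Y251.510 F623
G1 X129.379 Y237.497 F623
M5
G00 X33.436 Y49.943
M3 S224
G1 X142.959 Y44.690 F2508
G1 X125.628 Y169.308 F2508
G1 X33.436 Y49.943 F2508
M5
G00 X74.653 Y186.917
M3 S968
G1 X105.630 Y186.917 F623
G1 X105.630 Y118.876 F623
G1 X74.653 Y118.876 F623
G1 X74.653 Y186.917 F623
M5
G00 X13.631 Y191.481
M3 S968
G1 X19.728 Y205.643 F623
G1 X28.944 Y193.282 F623
G1 X13.631 Y191.481 F623
M5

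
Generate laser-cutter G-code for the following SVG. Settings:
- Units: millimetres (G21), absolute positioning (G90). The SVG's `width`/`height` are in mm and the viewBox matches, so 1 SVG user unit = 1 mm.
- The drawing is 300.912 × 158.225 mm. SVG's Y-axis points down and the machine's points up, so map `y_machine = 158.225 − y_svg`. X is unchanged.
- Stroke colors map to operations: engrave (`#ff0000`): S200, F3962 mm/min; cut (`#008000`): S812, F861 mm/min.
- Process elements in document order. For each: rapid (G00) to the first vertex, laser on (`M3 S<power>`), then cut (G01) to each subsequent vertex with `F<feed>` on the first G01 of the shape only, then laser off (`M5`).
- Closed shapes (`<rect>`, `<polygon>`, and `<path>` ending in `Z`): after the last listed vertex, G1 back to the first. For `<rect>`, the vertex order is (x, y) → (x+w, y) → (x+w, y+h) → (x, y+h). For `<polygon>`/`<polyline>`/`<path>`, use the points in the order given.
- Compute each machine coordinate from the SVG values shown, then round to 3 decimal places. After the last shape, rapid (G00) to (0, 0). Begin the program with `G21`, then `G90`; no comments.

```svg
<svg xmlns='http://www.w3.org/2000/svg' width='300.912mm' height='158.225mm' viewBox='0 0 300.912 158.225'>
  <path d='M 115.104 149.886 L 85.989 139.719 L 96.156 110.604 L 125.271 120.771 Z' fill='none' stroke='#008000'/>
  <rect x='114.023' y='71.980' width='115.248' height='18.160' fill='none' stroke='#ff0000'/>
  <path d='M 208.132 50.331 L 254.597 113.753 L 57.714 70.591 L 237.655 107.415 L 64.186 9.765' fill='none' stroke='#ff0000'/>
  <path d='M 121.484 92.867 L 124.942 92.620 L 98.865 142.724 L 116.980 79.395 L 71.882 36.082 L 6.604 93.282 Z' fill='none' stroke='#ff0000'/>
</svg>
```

G21
G90
G00 X115.104 Y8.339
M3 S812
G01 X85.989 Y18.506 F861
G01 X96.156 Y47.621
G01 X125.271 Y37.454
G01 X115.104 Y8.339
M5
G00 X114.023 Y86.245
M3 S200
G01 X229.271 Y86.245 F3962
G01 X229.271 Y68.085
G01 X114.023 Y68.085
G01 X114.023 Y86.245
M5
G00 X208.132 Y107.894
M3 S200
G01 X254.597 Y44.472 F3962
G01 X57.714 Y87.634
G01 X237.655 Y50.810
G01 X64.186 Y148.460
M5
G00 X121.484 Y65.358
M3 S200
G01 X124.942 Y65.605 F3962
G01 X98.865 Y15.501
G01 X116.980 Y78.830
G01 X71.882 Y122.143
G01 X6.604 Y64.943
G01 X121.484 Y65.358
M5
G00 X0.000 Y0.000

Since the viewBox matches the mm dimensions, user units are millimetres directly. The only transform is the Y-flip y_m = 158.225 − y_svg.

Shape 1 is a regular polygon drawn with `<path>`. Its stroke #008000 means cut at S812, F861. After flipping Y the toolpath is (115.104,8.339) → (85.989,18.506) → (96.156,47.621) → (125.271,37.454) → (115.104,8.339), returning to the start.

Shape 2 is a rectangle drawn with `<rect>`. Its stroke #ff0000 means engrave at S200, F3962. After flipping Y the toolpath is (114.023,86.245) → (229.271,86.245) → (229.271,68.085) → (114.023,68.085) → (114.023,86.245), returning to the start.

Shape 3 is a open polyline drawn with `<path>`. Its stroke #ff0000 means engrave at S200, F3962. After flipping Y the toolpath is (208.132,107.894) → (254.597,44.472) → (57.714,87.634) → (237.655,50.810) → (64.186,148.460).

Shape 4 is a closed polygon drawn with `<path>`. Its stroke #ff0000 means engrave at S200, F3962. After flipping Y the toolpath is (121.484,65.358) → (124.942,65.605) → (98.865,15.501) → (116.980,78.830) → (71.882,122.143) → (6.604,64.943) → (121.484,65.358), returning to the start.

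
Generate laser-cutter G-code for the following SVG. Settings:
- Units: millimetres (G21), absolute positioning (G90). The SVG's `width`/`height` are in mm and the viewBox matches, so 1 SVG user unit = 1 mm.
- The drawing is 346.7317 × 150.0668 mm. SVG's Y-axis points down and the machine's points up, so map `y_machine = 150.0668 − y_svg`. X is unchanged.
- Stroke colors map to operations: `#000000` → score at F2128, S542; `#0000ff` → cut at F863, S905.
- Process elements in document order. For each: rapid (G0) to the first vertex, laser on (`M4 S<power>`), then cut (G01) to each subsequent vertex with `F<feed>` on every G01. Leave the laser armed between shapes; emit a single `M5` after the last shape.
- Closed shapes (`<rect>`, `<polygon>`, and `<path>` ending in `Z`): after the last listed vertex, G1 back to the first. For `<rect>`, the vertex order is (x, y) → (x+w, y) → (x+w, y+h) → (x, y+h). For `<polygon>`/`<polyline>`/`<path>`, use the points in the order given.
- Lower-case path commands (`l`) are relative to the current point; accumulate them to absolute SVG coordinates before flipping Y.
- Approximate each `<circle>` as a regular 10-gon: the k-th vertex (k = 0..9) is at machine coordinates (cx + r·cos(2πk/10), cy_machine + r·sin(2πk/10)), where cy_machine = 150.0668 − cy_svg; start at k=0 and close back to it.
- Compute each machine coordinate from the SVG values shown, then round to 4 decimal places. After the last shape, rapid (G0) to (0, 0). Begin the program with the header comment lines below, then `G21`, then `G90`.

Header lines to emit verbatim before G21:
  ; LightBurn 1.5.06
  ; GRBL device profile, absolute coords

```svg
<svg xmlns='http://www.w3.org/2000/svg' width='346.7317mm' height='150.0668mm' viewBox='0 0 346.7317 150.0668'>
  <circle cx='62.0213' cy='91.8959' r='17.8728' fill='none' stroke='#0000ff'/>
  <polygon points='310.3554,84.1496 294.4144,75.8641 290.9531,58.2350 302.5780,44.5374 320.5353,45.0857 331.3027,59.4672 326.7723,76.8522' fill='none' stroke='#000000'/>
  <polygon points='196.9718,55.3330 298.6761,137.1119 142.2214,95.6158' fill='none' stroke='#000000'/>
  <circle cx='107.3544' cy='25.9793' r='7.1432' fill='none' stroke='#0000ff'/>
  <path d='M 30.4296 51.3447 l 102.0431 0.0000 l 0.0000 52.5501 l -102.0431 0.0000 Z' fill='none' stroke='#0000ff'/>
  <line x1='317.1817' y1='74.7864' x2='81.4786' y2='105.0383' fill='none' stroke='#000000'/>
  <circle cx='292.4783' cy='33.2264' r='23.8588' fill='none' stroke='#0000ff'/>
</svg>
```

; LightBurn 1.5.06
; GRBL device profile, absolute coords
G21
G90
G0 X79.8941 Y58.1709
M4 S905
G01 X76.4807 Y68.6763 F863
G01 X67.5443 Y75.1689 F863
G01 X56.4983 Y75.1689 F863
G01 X47.5619 Y68.6763 F863
G01 X44.1485 Y58.1709 F863
G01 X47.5619 Y47.6655 F863
G01 X56.4983 Y41.1729 F863
G01 X67.5443 Y41.1729 F863
G01 X76.4807 Y47.6655 F863
G01 X79.8941 Y58.1709 F863
G0 X310.3554 Y65.9172
M4 S542
G01 X294.4144 Y74.2027 F2128
G01 X290.9531 Y91.8318 F2128
G01 X302.5780 Y105.5294 F2128
G01 X320.5353 Y104.9811 F2128
G01 X331.3027 Y90.5996 F2128
G01 X326.7723 Y73.2146 F2128
G01 X310.3554 Y65.9172 F2128
G0 X196.9718 Y94.7338
M4 S542
G01 X298.6761 Y12.9549 F2128
G01 X142.2214 Y54.4510 F2128
G01 X196.9718 Y94.7338 F2128
G0 X114.4976 Y124.0875
M4 S905
G01 X113.1334 Y128.2862 F863
G01 X109.5618 Y130.8811 F863
G01 X105.1470 Y130.8811 F863
G01 X101.5754 Y128.2862 F863
G01 X100.2112 Y124.0875 F863
G01 X101.5754 Y119.8888 F863
G01 X105.1470 Y117.2939 F863
G01 X109.5618 Y117.2939 F863
G01 X113.1334 Y119.8888 F863
G01 X114.4976 Y124.0875 F863
G0 X30.4296 Y98.7221
M4 S905
G01 X132.4727 Y98.7221 F863
G01 X132.4727 Y46.1720 F863
G01 X30.4296 Y46.1720 F863
G01 X30.4296 Y98.7221 F863
G0 X317.1817 Y75.2804
M4 S542
G01 X81.4786 Y45.0285 F2128
G0 X316.3371 Y116.8404
M4 S905
G01 X311.7805 Y130.8643 F863
G01 X299.8511 Y139.5315 F863
G01 X285.1055 Y139.5315 F863
G01 X273.1761 Y130.8643 F863
G01 X268.6195 Y116.8404 F863
G01 X273.1761 Y102.8165 F863
G01 X285.1055 Y94.1493 F863
G01 X299.8511 Y94.1493 F863
G01 X311.7805 Y102.8165 F863
G01 X316.3371 Y116.8404 F863
M5
G0 X0.0000 Y0.0000

Since the viewBox matches the mm dimensions, user units are millimetres directly. The only transform is the Y-flip y_m = 150.0668 − y_svg.

Shape 1 is a circle drawn with `<circle>`. Its stroke #0000ff means cut at S905, F863. After flipping Y the toolpath is (79.8941,58.1709) → (76.4807,68.6763) → (67.5443,75.1689) → (56.4983,75.1689) → (47.5619,68.6763) → (44.1485,58.1709) → (47.5619,47.6655) → (56.4983,41.1729) → (67.5443,41.1729) → (76.4807,47.6655) → (79.8941,58.1709), returning to the start.

Shape 2 is a regular polygon drawn with `<polygon>`. Its stroke #000000 means score at S542, F2128. After flipping Y the toolpath is (310.3554,65.9172) → (294.4144,74.2027) → (290.9531,91.8318) → (302.5780,105.5294) → (320.5353,104.9811) → (331.3027,90.5996) → (326.7723,73.2146) → (310.3554,65.9172), returning to the start.

Shape 3 is a closed polygon drawn with `<polygon>`. Its stroke #000000 means score at S542, F2128. After flipping Y the toolpath is (196.9718,94.7338) → (298.6761,12.9549) → (142.2214,54.4510) → (196.9718,94.7338), returning to the start.

Shape 4 is a circle drawn with `<circle>`. Its stroke #0000ff means cut at S905, F863. After flipping Y the toolpath is (114.4976,124.0875) → (113.1334,128.2862) → (109.5618,130.8811) → (105.1470,130.8811) → (101.5754,128.2862) → (100.2112,124.0875) → (101.5754,119.8888) → (105.1470,117.2939) → (109.5618,117.2939) → (113.1334,119.8888) → (114.4976,124.0875), returning to the start.

Shape 5 is a rectangle drawn with `<path>`. Its stroke #0000ff means cut at S905, F863. After flipping Y the toolpath is (30.4296,98.7221) → (132.4727,98.7221) → (132.4727,46.1720) → (30.4296,46.1720) → (30.4296,98.7221), returning to the start.

Shape 6 is a line segment drawn with `<line>`. Its stroke #000000 means score at S542, F2128. After flipping Y the toolpath is (317.1817,75.2804) → (81.4786,45.0285).

Shape 7 is a circle drawn with `<circle>`. Its stroke #0000ff means cut at S905, F863. After flipping Y the toolpath is (316.3371,116.8404) → (311.7805,130.8643) → (299.8511,139.5315) → (285.1055,139.5315) → (273.1761,130.8643) → (268.6195,116.8404) → (273.1761,102.8165) → (285.1055,94.1493) → (299.8511,94.1493) → (311.7805,102.8165) → (316.3371,116.8404), returning to the start.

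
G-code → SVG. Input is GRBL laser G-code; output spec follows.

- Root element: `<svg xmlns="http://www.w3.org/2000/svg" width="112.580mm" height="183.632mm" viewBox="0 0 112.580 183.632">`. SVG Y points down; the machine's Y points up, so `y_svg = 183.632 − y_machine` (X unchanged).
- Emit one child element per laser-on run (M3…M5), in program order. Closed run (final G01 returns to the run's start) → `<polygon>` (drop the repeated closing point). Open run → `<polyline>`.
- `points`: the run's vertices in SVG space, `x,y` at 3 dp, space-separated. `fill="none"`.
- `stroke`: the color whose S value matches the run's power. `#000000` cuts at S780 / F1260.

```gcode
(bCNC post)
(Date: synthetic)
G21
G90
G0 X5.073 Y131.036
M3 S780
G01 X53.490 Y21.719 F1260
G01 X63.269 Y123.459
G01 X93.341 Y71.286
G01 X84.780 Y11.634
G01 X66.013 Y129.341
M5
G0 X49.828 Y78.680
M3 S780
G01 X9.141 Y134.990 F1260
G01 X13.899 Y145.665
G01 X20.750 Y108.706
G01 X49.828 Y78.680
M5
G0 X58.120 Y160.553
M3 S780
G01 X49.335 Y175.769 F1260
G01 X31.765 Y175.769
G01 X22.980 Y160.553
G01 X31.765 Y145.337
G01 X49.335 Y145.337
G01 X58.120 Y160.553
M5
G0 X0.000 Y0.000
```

Each laser-on run becomes one SVG element. Flip Y back into SVG space with y_svg = 183.632 − y_machine. Every run uses S780, so all elements get stroke `#000000` (cut).

Run 1: The run is open, so emit a `<polyline>` with points (Y-flipped): 5.073,52.596 53.490,161.913 63.269,60.173 93.341,112.346 84.780,171.998 66.013,54.291.

Run 2: The run returns to its start, so emit a `<polygon>` with points (Y-flipped): 49.828,104.952 9.141,48.642 13.899,37.967 20.750,74.926.

Run 3: The run returns to its start, so emit a `<polygon>` with points (Y-flipped): 58.120,23.079 49.335,7.863 31.765,7.863 22.980,23.079 31.765,38.295 49.335,38.295.

<svg xmlns="http://www.w3.org/2000/svg" width="112.580mm" height="183.632mm" viewBox="0 0 112.580 183.632">
  <polyline points="5.073,52.596 53.490,161.913 63.269,60.173 93.341,112.346 84.780,171.998 66.013,54.291" fill="none" stroke="#000000"/>
  <polygon points="49.828,104.952 9.141,48.642 13.899,37.967 20.750,74.926" fill="none" stroke="#000000"/>
  <polygon points="58.120,23.079 49.335,7.863 31.765,7.863 22.980,23.079 31.765,38.295 49.335,38.295" fill="none" stroke="#000000"/>
</svg>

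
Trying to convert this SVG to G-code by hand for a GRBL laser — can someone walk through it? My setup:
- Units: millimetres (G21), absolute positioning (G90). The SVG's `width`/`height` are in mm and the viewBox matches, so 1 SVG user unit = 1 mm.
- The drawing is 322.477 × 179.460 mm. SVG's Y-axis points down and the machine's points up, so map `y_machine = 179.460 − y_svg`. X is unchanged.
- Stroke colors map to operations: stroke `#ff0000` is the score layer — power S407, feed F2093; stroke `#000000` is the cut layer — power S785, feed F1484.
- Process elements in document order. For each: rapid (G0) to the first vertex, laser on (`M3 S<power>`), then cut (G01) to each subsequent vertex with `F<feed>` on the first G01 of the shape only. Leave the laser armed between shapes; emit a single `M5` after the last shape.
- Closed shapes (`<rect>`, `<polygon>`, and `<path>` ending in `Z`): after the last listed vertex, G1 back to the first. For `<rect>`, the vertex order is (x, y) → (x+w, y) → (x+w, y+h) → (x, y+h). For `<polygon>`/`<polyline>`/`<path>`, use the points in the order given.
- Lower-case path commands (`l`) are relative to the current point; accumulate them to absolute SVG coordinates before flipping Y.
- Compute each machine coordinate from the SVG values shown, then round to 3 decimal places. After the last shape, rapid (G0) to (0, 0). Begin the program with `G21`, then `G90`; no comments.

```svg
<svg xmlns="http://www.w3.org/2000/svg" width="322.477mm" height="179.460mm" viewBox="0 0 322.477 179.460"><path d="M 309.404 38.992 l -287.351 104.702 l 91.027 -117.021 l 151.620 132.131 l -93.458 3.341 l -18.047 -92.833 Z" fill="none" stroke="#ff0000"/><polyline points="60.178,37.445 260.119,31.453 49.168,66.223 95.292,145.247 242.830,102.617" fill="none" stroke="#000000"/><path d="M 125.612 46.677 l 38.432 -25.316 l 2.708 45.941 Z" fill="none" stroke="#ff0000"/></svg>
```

G21
G90
G0 X309.404 Y140.468
M3 S407
G01 X22.053 Y35.766 F2093
G01 X113.080 Y152.787
G01 X264.700 Y20.656
G01 X171.242 Y17.315
G01 X153.195 Y110.148
G01 X309.404 Y140.468
G0 X60.178 Y142.015
M3 S785
G01 X260.119 Y148.007 F1484
G01 X49.168 Y113.237
G01 X95.292 Y34.213
G01 X242.830 Y76.843
G0 X125.612 Y132.783
M3 S407
G01 X164.044 Y158.099 F2093
G01 X166.752 Y112.158
G01 X125.612 Y132.783
M5
G0 X0.000 Y0.000

1 u = 1 mm; y_m = 179.460 − y.

[1] `<path>` closed polygon, #ff0000→score S407 F2093: (309.404,140.468) → (22.053,35.766) → (113.080,152.787) → (264.700,20.656) → (171.242,17.315) → (153.195,110.148) → (309.404,140.468) (closed)

[2] `<polyline>` open polyline, #000000→cut S785 F1484: (60.178,142.015) → (260.119,148.007) → (49.168,113.237) → (95.292,34.213) → (242.830,76.843)

[3] `<path>` regular polygon, #ff0000→score S407 F2093: (125.612,132.783) → (164.044,158.099) → (166.752,112.158) → (125.612,132.783) (closed)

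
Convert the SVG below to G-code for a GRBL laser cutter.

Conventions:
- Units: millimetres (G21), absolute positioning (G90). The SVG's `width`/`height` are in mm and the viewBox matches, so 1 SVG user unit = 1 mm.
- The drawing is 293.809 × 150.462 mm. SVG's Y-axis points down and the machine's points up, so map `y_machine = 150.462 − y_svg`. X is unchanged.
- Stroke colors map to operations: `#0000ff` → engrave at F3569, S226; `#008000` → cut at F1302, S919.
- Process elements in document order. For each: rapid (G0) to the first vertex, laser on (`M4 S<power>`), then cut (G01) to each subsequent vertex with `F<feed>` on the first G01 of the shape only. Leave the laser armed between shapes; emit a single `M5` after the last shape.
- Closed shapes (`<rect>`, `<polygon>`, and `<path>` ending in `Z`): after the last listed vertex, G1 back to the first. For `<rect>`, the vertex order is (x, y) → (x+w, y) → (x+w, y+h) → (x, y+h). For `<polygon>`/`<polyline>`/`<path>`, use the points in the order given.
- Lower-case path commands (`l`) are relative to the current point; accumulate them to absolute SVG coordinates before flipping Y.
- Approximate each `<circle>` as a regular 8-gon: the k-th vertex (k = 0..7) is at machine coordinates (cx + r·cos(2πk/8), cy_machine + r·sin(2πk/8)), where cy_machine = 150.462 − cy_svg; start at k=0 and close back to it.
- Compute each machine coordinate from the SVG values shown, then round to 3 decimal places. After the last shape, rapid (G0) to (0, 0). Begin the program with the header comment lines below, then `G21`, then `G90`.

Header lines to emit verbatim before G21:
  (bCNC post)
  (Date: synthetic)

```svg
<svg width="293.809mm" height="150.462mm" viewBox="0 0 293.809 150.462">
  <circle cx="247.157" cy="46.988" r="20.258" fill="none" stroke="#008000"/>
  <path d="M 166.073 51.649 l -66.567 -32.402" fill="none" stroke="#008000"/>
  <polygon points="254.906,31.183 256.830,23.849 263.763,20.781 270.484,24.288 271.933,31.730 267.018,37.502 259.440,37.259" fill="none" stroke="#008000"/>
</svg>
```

(bCNC post)
(Date: synthetic)
G21
G90
G0 X267.415 Y103.474
M4 S919
G01 X261.482 Y117.799 F1302
G01 X247.157 Y123.732
G01 X232.832 Y117.799
G01 X226.899 Y103.474
G01 X232.832 Y89.149
G01 X247.157 Y83.216
G01 X261.482 Y89.149
G01 X267.415 Y103.474
G0 X166.073 Y98.813
M4 S919
G01 X99.506 Y131.215 F1302
G0 X254.906 Y119.279
M4 S919
G01 X256.830 Y126.613 F1302
G01 X263.763 Y129.681
G01 X270.484 Y126.174
G01 X271.933 Y118.732
G01 X267.018 Y112.960
G01 X259.440 Y113.203
G01 X254.906 Y119.279
M5
G0 X0.000 Y0.000

viewBox `0 0 293.809 150.462` with mm width/height → 1 unit = 1 mm. Flip: y_m = 150.462 − y_svg.

**Shape 1** — `<circle>` circle, stroke `#008000` → cut (S919, F1302). Machine vertices: (267.415,103.474) → (261.482,117.799) → (247.157,123.732) → (232.832,117.799) → (226.899,103.474) → (232.832,89.149) → (247.157,83.216) → (261.482,89.149) → (267.415,103.474). Closed: final G1 returns to the first vertex.

**Shape 2** — `<path>` line segment, stroke `#008000` → cut (S919, F1302). Machine vertices: (166.073,98.813) → (99.506,131.215). Open path.

**Shape 3** — `<polygon>` regular polygon, stroke `#008000` → cut (S919, F1302). Machine vertices: (254.906,119.279) → (256.830,126.613) → (263.763,129.681) → (270.484,126.174) → (271.933,118.732) → (267.018,112.960) → (259.440,113.203) → (254.906,119.279). Closed: final G1 returns to the first vertex.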